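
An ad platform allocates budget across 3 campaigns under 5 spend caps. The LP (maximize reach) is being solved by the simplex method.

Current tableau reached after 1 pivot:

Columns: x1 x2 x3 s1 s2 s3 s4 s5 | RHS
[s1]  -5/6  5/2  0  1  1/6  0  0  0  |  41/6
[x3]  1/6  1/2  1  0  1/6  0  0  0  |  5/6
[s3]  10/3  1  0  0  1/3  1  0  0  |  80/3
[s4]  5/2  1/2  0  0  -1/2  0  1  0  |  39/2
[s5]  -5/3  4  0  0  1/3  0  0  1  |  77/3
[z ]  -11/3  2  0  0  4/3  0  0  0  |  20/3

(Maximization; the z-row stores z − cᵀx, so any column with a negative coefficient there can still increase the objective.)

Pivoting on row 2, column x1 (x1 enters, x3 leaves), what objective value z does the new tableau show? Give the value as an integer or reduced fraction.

Minimum ratio for x1: (5/6)/(1/6) = 5.
z changes by −(z-row coeff of x1)·ratio = −(-11/3)·5 = 55/3.
New z = 20/3 + (55/3) = 25.

25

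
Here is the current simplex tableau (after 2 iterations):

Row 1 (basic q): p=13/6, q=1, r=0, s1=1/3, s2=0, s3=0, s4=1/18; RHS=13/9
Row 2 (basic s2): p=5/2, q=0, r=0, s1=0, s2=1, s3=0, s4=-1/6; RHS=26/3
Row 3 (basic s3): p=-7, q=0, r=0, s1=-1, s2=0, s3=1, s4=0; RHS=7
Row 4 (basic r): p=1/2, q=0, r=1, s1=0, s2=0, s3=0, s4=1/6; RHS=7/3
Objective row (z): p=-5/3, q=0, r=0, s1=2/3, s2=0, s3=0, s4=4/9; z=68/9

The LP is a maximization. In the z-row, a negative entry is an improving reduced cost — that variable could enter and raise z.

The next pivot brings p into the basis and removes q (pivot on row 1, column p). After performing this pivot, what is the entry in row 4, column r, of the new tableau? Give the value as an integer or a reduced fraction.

1

Pivot element is row 1, column p: 13/6.
Normalize row 1: new (row 1, r) = 0/(13/6) = 0.
row 4 ← row 4 − (1/2)·(new row 1): 1 − (1/2)·0 = 1.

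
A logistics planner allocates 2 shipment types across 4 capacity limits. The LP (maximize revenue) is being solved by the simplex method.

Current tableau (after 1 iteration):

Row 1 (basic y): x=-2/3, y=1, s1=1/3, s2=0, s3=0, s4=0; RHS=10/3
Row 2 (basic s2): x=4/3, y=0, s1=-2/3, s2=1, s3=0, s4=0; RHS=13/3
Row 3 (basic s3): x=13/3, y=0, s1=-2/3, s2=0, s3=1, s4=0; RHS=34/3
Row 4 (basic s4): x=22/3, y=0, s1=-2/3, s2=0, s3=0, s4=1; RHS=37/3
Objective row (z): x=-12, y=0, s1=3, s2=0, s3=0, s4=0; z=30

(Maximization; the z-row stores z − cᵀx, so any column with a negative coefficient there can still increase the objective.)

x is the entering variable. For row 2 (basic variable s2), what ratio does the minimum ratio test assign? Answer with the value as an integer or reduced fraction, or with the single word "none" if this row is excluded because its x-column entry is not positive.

Ratio = RHS / (x entry) = (13/3) / (4/3) = 13/4.

13/4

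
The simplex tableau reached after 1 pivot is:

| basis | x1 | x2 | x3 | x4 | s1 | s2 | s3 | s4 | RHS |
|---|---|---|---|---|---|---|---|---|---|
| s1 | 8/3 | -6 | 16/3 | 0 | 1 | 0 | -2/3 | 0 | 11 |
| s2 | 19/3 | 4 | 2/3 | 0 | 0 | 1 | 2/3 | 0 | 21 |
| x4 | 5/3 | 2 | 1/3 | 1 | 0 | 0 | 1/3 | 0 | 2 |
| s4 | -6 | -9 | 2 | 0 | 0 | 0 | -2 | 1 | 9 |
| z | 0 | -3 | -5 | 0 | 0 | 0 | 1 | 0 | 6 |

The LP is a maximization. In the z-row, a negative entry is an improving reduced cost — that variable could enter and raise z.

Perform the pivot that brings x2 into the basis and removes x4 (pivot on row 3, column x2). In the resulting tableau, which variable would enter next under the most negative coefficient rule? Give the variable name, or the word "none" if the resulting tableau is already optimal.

x3

Pivot element 2. New z-row = old z-row − (-3)·(row 3/2).
Updated z-row coefficients: x1: 5/2, x2: 0, x3: -9/2, x4: 3/2, s1: 0, s2: 0, s3: 3/2, s4: 0.
The most negative is -9/2 in column x3, so x3 would enter next.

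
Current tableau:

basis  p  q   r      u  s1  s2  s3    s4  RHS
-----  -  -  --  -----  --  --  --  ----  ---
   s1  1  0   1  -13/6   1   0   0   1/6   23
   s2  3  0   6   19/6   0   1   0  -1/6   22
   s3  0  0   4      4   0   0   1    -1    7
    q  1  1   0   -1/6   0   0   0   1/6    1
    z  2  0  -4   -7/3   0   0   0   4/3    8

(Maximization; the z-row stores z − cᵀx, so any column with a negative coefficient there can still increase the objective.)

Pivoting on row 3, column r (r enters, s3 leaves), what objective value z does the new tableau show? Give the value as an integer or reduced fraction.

15

Minimum ratio for r: 7/4 = 7/4.
z changes by −(z-row coeff of r)·ratio = −(-4)·(7/4) = 7.
New z = 8 + 7 = 15.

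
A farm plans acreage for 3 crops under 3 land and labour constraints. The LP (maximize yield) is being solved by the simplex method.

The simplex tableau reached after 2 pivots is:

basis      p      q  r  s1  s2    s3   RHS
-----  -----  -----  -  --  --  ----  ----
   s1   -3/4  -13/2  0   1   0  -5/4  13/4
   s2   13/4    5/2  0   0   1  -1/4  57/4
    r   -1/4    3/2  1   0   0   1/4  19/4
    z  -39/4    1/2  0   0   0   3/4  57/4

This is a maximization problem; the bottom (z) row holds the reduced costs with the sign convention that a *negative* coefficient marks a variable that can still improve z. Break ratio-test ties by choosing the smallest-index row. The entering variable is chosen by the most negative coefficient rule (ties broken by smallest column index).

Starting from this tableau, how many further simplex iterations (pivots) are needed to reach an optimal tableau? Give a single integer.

pivot: p in, s2 out → z = 57
No improving column remains; optimal.

1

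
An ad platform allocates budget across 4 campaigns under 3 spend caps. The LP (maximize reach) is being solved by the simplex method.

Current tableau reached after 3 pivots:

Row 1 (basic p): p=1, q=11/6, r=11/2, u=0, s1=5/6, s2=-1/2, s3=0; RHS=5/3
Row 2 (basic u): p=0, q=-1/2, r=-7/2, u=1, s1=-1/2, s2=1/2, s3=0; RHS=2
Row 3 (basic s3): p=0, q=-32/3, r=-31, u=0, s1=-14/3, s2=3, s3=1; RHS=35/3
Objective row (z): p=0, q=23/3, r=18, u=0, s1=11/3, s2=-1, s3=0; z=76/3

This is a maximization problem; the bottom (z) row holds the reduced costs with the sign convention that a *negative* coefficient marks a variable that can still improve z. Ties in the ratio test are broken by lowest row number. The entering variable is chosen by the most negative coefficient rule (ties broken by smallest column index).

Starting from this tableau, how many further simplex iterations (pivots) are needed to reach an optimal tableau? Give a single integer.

1

pivot: s2 in, s3 out → z = 263/9
No improving column remains; optimal.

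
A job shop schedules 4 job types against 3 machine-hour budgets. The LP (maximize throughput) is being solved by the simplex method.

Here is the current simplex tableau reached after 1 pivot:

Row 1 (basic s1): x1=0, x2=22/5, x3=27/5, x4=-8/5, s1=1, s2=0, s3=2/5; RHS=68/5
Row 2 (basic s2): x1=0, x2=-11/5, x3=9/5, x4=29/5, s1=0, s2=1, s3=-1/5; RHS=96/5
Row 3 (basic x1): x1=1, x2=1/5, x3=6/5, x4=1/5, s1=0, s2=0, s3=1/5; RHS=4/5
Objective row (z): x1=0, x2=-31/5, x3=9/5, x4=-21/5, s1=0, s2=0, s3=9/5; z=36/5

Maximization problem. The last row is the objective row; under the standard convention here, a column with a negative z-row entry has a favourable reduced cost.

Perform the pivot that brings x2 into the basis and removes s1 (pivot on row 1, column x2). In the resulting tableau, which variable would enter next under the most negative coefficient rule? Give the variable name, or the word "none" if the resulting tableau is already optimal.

Pivot element 22/5. New z-row = old z-row − (-31/5)·(row 1/(22/5)).
Updated z-row coefficients: x1: 0, x2: 0, x3: 207/22, x4: -71/11, s1: 31/22, s2: 0, s3: 26/11.
The most negative is -71/11 in column x4, so x4 would enter next.

x4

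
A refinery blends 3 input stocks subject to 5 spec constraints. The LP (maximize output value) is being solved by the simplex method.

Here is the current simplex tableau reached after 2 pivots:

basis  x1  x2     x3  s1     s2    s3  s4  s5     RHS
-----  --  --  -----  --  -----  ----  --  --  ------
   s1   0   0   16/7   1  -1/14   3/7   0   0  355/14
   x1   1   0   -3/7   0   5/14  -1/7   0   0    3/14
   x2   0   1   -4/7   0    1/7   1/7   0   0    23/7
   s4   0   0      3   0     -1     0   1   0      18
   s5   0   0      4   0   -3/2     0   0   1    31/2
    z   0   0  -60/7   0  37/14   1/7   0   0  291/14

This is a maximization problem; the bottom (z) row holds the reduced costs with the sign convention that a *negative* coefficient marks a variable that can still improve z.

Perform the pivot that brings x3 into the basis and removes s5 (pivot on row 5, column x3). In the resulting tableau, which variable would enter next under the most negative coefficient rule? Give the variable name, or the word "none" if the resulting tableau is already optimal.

s2

Pivot element 4. New z-row = old z-row − (-60/7)·(row 5/4).
Updated z-row coefficients: x1: 0, x2: 0, x3: 0, s1: 0, s2: -4/7, s3: 1/7, s4: 0, s5: 15/7.
The most negative is -4/7 in column s2, so s2 would enter next.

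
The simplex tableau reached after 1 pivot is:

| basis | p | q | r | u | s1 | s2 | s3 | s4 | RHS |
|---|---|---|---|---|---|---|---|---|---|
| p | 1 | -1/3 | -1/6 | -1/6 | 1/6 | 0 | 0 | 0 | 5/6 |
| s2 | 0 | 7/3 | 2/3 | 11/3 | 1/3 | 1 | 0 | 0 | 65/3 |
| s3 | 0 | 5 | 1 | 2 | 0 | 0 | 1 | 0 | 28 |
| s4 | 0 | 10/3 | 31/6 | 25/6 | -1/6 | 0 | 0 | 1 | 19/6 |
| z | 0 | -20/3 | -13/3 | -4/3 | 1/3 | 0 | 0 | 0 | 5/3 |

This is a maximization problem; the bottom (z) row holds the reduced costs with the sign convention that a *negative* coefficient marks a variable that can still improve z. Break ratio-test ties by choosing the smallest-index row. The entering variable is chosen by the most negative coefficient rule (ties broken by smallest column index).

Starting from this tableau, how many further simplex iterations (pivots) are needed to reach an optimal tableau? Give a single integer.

1

pivot: q in, s4 out → z = 8
No improving column remains; optimal.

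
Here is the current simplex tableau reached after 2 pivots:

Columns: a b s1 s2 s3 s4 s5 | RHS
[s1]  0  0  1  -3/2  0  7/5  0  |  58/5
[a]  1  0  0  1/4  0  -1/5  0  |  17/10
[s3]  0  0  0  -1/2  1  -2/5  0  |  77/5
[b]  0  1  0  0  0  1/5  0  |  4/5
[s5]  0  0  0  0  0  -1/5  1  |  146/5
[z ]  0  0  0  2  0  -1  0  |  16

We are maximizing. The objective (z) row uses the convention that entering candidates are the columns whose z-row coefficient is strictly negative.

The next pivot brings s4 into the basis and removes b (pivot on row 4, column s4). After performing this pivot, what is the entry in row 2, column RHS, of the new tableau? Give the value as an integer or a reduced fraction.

Pivot element is row 4, column s4: 1/5.
Normalize row 4: new (row 4, RHS) = (4/5)/(1/5) = 4.
row 2 ← row 2 − (-1/5)·(new row 4): 17/10 − (-1/5)·4 = 5/2.

5/2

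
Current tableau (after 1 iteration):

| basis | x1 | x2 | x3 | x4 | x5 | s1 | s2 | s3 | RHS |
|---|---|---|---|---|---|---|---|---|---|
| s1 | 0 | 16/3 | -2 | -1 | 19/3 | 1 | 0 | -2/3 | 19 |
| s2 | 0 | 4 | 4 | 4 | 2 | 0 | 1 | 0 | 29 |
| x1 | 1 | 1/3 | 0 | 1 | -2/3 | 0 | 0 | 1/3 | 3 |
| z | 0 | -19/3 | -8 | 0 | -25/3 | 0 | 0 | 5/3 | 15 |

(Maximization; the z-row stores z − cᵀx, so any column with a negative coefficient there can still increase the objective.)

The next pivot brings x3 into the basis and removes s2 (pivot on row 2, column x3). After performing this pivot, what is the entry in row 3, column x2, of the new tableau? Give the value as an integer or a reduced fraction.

1/3

Pivot element is row 2, column x3: 4.
Normalize row 2: new (row 2, x2) = 4/4 = 1.
row 3 ← row 3 − 0·(new row 2): 1/3 − 0·1 = 1/3.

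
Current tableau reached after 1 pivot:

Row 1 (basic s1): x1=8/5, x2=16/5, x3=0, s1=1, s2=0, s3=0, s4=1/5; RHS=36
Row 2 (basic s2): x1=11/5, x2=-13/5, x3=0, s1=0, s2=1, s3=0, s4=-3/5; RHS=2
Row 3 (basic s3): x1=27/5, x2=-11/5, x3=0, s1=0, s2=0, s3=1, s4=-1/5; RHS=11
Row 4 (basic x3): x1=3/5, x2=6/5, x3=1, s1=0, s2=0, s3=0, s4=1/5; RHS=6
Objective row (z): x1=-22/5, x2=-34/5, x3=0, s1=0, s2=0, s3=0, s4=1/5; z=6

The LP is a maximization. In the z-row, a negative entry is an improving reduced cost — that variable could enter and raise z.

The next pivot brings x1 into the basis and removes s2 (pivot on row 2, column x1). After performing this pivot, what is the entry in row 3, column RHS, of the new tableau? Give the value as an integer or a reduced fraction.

Pivot element is row 2, column x1: 11/5.
Normalize row 2: new (row 2, RHS) = 2/(11/5) = 10/11.
row 3 ← row 3 − (27/5)·(new row 2): 11 − (27/5)·(10/11) = 67/11.

67/11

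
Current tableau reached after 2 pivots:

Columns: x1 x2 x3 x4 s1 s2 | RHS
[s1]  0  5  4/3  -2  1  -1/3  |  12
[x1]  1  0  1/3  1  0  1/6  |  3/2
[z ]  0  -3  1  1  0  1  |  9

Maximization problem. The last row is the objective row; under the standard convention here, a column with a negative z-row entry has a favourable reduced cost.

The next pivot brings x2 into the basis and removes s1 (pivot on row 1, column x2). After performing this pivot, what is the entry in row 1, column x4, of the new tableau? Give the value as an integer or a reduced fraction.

Pivot element is row 1, column x2: 5.
Normalize row 1: new (row 1, x4) = (-2)/5 = -2/5.
Row 1 is the pivot row, so the entry is -2/5.

-2/5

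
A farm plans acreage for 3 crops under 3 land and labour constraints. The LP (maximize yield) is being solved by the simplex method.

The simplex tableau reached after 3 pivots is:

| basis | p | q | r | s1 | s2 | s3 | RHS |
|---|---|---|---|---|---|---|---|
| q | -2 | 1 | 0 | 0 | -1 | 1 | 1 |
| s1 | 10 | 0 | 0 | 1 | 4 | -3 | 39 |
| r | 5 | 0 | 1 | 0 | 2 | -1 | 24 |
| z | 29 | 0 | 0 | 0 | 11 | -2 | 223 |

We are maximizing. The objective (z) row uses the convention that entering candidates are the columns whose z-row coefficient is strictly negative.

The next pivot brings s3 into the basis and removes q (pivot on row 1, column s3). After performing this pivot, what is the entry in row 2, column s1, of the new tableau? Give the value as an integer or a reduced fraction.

Pivot element is row 1, column s3: 1.
Normalize row 1: new (row 1, s1) = 0/1 = 0.
row 2 ← row 2 − (-3)·(new row 1): 1 − (-3)·0 = 1.

1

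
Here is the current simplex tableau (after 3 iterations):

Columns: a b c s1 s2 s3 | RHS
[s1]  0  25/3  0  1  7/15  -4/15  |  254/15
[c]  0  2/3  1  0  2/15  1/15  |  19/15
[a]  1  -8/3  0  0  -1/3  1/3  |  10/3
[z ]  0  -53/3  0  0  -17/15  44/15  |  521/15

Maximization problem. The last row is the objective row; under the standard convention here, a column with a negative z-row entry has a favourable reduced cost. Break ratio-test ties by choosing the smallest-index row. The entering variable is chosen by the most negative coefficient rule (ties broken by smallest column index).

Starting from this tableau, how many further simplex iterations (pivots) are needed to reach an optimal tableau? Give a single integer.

1

pivot: b in, c out → z = 683/10
No improving column remains; optimal.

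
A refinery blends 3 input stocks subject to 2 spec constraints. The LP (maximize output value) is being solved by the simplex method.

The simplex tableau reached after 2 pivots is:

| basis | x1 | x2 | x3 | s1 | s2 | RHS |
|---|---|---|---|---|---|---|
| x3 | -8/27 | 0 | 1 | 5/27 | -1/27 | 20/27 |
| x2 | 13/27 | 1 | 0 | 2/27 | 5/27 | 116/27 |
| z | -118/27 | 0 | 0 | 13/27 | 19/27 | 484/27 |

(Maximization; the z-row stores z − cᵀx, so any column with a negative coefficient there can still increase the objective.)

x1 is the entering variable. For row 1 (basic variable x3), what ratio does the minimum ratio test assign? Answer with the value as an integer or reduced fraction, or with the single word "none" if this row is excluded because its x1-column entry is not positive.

none

The x1 entry in row 1 is -8/27 ≤ 0, so this row gives no ratio.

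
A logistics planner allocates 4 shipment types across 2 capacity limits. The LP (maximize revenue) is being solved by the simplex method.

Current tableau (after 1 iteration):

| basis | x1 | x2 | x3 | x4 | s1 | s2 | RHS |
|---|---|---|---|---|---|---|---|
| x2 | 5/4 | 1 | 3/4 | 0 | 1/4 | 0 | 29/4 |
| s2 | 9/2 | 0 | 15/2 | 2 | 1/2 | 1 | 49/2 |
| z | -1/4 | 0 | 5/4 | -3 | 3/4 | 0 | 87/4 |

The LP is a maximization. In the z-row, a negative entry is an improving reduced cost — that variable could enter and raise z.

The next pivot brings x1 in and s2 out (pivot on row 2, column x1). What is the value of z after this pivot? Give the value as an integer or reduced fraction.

208/9

Minimum ratio for x1: (49/2)/(9/2) = 49/9.
z changes by −(z-row coeff of x1)·ratio = −(-1/4)·(49/9) = 49/36.
New z = 87/4 + (49/36) = 208/9.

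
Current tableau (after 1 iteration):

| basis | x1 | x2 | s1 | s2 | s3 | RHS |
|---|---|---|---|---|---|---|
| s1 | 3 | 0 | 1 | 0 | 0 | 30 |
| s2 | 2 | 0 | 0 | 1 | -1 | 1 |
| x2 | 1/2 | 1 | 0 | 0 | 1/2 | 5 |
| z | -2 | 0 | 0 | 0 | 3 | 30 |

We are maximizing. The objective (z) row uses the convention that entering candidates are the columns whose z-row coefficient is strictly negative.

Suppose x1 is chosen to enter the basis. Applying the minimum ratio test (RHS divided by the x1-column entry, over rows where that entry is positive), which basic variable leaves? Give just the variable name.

s2

Ratios: row 1 (s1): 30/3 = 10; row 2 (s2): 1/2 = 1/2; row 3 (x2): 5/(1/2) = 10.
Minimum ratio 1/2 is in the s2 row, so s2 leaves.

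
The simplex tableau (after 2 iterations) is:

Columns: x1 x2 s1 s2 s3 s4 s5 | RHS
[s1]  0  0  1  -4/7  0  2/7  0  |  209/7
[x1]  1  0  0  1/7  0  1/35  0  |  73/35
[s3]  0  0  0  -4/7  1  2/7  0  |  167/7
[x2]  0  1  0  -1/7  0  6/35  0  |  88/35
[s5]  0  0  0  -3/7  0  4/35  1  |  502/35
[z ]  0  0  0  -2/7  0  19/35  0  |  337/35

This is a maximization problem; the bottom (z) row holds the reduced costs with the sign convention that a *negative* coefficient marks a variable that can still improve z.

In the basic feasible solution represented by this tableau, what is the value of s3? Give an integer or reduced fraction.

s3 is basic (row 3); its value is the RHS of that row: 167/7.

167/7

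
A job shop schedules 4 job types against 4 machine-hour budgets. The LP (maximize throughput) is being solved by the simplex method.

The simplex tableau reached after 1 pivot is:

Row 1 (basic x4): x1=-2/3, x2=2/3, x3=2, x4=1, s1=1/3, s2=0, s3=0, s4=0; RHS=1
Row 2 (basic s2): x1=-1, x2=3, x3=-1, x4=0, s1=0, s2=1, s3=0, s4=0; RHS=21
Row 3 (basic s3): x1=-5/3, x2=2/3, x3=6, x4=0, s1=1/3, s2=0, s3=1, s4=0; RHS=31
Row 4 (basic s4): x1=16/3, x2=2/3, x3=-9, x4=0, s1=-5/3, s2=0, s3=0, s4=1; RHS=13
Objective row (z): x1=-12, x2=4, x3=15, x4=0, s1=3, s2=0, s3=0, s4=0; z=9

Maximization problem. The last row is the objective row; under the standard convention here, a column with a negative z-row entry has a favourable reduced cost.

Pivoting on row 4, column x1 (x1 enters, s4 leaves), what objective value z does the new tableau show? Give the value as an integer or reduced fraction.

Minimum ratio for x1: 13/(16/3) = 39/16.
z changes by −(z-row coeff of x1)·ratio = −(-12)·(39/16) = 117/4.
New z = 9 + (117/4) = 153/4.

153/4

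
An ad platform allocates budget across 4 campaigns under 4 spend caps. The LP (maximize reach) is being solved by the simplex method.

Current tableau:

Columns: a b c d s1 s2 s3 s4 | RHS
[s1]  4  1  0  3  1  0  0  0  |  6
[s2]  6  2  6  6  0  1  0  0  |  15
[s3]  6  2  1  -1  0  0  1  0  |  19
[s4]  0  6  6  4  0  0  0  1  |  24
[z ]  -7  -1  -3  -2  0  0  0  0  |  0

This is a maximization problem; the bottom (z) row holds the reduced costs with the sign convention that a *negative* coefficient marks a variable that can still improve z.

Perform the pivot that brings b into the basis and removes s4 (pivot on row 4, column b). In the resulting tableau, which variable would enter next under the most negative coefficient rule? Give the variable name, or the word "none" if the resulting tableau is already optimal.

a

Pivot element 6. New z-row = old z-row − (-1)·(row 4/6).
Updated z-row coefficients: a: -7, b: 0, c: -2, d: -4/3, s1: 0, s2: 0, s3: 0, s4: 1/6.
The most negative is -7 in column a, so a would enter next.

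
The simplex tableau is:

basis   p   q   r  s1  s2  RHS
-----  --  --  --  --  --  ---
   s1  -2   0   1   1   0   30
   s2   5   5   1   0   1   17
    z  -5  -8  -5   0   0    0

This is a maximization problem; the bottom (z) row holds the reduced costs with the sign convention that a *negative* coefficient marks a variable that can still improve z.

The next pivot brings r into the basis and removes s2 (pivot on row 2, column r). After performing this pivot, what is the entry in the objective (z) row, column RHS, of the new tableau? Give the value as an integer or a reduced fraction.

Pivot element is row 2, column r: 1.
Normalize row 2: new (row 2, RHS) = 17/1 = 17.
z-row ← z-row − (-5)·(new row 2): 0 − (-5)·17 = 85.

85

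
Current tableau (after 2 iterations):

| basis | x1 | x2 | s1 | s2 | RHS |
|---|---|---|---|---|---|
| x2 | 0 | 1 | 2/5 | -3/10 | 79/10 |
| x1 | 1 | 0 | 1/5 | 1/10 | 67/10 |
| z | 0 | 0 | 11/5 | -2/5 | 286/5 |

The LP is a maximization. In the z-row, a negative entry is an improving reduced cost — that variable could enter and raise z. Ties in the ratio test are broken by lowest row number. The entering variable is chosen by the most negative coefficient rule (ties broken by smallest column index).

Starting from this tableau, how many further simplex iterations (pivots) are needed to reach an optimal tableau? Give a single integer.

pivot: s2 in, x1 out → z = 84
No improving column remains; optimal.

1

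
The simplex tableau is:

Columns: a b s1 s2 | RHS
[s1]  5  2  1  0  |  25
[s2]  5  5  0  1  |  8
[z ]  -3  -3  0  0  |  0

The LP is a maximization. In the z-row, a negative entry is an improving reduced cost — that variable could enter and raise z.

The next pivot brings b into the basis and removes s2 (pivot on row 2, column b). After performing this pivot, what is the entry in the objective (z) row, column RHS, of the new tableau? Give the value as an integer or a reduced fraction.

Pivot element is row 2, column b: 5.
Normalize row 2: new (row 2, RHS) = 8/5 = 8/5.
z-row ← z-row − (-3)·(new row 2): 0 − (-3)·(8/5) = 24/5.

24/5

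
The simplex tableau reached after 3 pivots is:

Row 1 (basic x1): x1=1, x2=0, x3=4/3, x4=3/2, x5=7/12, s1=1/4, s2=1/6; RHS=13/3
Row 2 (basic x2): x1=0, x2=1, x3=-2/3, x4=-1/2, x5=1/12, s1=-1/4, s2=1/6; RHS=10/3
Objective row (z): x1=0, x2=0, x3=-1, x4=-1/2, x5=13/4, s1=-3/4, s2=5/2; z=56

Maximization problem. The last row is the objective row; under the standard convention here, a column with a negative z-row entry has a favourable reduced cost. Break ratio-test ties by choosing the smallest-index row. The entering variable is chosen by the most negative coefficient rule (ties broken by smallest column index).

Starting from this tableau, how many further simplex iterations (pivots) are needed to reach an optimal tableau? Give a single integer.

2

pivot: x3 in, x1 out → z = 237/4
pivot: s1 in, x3 out → z = 69
No improving column remains; optimal.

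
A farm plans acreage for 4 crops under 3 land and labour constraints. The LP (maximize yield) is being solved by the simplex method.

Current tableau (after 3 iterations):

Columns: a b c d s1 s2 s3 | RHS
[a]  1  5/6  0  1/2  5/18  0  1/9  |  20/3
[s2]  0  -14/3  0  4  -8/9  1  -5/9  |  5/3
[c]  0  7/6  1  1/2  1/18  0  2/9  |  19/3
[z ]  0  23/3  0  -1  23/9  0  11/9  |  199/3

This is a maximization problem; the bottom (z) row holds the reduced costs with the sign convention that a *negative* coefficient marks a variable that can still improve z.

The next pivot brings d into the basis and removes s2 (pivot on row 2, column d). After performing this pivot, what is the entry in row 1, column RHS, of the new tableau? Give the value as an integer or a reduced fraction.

Pivot element is row 2, column d: 4.
Normalize row 2: new (row 2, RHS) = (5/3)/4 = 5/12.
row 1 ← row 1 − (1/2)·(new row 2): 20/3 − (1/2)·(5/12) = 155/24.

155/24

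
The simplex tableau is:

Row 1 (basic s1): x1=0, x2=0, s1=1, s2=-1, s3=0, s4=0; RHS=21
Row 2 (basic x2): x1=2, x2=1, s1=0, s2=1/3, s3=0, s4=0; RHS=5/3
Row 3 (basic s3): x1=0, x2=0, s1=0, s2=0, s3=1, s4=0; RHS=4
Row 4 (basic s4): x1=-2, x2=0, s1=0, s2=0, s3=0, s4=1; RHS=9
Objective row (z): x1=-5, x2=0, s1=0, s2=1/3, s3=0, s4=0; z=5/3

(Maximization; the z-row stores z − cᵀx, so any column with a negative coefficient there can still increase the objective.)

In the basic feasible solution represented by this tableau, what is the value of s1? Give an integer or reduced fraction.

s1 is basic (row 1); its value is the RHS of that row: 21.

21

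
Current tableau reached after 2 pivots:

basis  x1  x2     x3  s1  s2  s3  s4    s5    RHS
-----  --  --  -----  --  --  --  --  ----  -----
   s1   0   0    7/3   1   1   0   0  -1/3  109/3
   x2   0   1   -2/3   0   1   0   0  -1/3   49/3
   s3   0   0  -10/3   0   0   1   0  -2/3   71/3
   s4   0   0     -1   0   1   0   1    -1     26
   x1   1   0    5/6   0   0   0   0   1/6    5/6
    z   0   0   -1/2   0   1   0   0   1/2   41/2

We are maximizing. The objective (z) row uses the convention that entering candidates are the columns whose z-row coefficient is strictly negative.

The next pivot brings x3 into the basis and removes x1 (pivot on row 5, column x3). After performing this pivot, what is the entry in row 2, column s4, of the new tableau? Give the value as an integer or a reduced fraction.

Pivot element is row 5, column x3: 5/6.
Normalize row 5: new (row 5, s4) = 0/(5/6) = 0.
row 2 ← row 2 − (-2/3)·(new row 5): 0 − (-2/3)·0 = 0.

0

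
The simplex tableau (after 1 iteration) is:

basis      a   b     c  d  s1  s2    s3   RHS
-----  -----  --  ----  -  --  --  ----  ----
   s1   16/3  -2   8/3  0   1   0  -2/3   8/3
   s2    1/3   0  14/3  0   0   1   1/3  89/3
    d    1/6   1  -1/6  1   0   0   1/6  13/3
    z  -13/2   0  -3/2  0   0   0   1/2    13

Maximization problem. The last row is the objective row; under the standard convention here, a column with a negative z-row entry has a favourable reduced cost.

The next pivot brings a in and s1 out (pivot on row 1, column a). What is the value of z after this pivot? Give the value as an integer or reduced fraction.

65/4

Minimum ratio for a: (8/3)/(16/3) = 1/2.
z changes by −(z-row coeff of a)·ratio = −(-13/2)·(1/2) = 13/4.
New z = 13 + (13/4) = 65/4.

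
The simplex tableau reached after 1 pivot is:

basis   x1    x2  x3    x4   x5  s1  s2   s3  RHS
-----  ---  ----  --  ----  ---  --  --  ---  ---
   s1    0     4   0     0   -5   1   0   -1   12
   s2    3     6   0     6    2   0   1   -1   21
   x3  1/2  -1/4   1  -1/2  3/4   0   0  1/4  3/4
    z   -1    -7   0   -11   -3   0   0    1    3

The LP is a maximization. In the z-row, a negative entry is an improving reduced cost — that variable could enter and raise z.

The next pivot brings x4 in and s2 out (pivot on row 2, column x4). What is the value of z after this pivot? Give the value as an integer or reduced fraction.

Minimum ratio for x4: 21/6 = 7/2.
z changes by −(z-row coeff of x4)·ratio = −(-11)·(7/2) = 77/2.
New z = 3 + (77/2) = 83/2.

83/2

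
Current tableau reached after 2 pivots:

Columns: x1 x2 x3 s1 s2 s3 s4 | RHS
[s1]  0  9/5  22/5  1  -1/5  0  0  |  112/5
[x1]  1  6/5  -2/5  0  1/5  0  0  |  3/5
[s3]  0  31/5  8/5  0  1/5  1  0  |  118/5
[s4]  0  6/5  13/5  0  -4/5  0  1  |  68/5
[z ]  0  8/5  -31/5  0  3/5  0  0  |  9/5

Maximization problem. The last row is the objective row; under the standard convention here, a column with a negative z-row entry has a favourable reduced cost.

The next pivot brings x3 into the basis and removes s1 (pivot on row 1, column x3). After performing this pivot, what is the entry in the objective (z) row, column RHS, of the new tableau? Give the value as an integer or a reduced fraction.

367/11

Pivot element is row 1, column x3: 22/5.
Normalize row 1: new (row 1, RHS) = (112/5)/(22/5) = 56/11.
z-row ← z-row − (-31/5)·(new row 1): 9/5 − (-31/5)·(56/11) = 367/11.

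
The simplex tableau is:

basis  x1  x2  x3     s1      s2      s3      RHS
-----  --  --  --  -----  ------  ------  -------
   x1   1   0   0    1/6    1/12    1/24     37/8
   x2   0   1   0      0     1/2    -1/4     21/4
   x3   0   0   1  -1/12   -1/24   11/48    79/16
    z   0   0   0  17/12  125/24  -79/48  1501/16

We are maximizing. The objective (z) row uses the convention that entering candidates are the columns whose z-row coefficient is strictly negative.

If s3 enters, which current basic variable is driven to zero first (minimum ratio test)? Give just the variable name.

Ratios: row 1 (x1): (37/8)/(1/24) = 111; row 2 (x2): entry -1/4 ≤ 0, skip; row 3 (x3): (79/16)/(11/48) = 237/11.
Minimum ratio 237/11 is in the x3 row, so x3 leaves.

x3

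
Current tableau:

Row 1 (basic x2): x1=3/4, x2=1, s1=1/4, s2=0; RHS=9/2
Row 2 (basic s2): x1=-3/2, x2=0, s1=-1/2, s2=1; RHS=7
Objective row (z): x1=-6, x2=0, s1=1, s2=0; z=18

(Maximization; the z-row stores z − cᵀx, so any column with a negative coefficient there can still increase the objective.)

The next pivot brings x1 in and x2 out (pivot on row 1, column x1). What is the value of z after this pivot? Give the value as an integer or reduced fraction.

54

Minimum ratio for x1: (9/2)/(3/4) = 6.
z changes by −(z-row coeff of x1)·ratio = −(-6)·6 = 36.
New z = 18 + 36 = 54.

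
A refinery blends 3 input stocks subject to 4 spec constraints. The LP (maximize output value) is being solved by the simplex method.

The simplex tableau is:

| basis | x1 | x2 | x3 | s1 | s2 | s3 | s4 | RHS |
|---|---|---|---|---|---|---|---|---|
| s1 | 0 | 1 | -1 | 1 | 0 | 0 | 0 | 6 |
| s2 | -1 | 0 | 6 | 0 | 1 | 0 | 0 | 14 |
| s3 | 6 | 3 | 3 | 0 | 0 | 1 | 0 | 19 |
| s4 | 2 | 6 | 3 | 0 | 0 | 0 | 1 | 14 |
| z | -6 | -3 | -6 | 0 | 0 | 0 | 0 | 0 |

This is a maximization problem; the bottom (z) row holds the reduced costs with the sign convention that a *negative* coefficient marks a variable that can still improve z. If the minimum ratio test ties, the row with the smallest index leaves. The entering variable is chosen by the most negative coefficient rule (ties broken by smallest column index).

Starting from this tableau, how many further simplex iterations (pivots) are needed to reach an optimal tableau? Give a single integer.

pivot: x1 in, s3 out → z = 19
pivot: x3 in, s2 out → z = 350/13
No improving column remains; optimal.

2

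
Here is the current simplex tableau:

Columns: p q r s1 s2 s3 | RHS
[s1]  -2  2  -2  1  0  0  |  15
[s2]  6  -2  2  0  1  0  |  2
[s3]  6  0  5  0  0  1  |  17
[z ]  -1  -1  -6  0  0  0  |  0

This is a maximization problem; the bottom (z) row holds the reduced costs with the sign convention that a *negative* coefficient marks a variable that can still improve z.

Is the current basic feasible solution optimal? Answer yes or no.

no

Column p has objective-row coefficient -1, which is negative; an improving pivot exists, so not yet optimal.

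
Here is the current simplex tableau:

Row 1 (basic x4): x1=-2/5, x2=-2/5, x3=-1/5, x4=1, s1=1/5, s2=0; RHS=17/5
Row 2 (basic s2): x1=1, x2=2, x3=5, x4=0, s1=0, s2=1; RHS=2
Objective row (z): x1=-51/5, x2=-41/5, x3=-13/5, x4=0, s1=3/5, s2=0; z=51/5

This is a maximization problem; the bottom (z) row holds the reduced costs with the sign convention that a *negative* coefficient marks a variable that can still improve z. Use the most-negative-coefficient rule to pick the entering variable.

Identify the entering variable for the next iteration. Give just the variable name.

x1

Objective-row coefficients: x1: -51/5, x2: -41/5, x3: -13/5, x4: 0, s1: 3/5, s2: 0.
The most negative is -51/5 in column x1, so x1 enters.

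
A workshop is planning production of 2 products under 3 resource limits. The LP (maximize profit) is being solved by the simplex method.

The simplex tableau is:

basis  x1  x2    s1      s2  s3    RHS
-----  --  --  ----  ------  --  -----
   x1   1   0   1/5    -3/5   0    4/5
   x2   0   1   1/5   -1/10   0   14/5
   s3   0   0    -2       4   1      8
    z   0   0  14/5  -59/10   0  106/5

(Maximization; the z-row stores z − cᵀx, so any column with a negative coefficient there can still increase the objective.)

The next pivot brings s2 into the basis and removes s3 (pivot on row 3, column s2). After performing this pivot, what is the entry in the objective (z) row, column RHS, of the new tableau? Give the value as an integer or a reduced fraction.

33

Pivot element is row 3, column s2: 4.
Normalize row 3: new (row 3, RHS) = 8/4 = 2.
z-row ← z-row − (-59/10)·(new row 3): 106/5 − (-59/10)·2 = 33.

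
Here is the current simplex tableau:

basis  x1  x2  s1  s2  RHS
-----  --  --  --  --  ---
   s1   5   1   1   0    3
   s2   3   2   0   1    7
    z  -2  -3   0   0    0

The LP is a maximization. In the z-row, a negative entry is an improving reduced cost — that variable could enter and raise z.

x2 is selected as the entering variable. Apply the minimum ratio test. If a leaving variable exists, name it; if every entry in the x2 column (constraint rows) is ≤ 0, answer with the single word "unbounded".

s1

Ratios: row 1 (s1): 3/1 = 3; row 2 (s2): 7/2 = 7/2.
Minimum ratio is in the s1 row, so s1 leaves.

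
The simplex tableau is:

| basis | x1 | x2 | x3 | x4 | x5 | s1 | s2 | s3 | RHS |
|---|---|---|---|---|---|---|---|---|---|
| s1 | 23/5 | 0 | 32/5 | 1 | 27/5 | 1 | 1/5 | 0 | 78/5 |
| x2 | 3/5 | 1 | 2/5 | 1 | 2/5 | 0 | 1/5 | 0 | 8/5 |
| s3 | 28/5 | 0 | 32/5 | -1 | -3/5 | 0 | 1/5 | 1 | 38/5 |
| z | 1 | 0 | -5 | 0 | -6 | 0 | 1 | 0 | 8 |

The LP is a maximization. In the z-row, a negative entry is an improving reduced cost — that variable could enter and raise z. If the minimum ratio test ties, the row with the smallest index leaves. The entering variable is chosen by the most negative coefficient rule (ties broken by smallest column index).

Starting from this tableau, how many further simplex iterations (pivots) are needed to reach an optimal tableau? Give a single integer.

1

pivot: x5 in, s1 out → z = 76/3
No improving column remains; optimal.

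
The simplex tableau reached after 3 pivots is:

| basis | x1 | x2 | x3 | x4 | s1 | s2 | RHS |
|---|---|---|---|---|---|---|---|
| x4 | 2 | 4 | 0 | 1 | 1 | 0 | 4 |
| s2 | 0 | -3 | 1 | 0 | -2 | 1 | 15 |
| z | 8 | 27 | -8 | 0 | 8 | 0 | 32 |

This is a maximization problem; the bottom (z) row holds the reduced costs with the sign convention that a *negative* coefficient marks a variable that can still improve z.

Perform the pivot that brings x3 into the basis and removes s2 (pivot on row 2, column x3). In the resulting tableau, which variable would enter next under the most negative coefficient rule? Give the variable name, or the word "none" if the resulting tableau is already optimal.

Pivot element 1. New z-row = old z-row − (-8)·(row 2/1).
Updated z-row coefficients: x1: 8, x2: 3, x3: 0, x4: 0, s1: -8, s2: 8.
The most negative is -8 in column s1, so s1 would enter next.

s1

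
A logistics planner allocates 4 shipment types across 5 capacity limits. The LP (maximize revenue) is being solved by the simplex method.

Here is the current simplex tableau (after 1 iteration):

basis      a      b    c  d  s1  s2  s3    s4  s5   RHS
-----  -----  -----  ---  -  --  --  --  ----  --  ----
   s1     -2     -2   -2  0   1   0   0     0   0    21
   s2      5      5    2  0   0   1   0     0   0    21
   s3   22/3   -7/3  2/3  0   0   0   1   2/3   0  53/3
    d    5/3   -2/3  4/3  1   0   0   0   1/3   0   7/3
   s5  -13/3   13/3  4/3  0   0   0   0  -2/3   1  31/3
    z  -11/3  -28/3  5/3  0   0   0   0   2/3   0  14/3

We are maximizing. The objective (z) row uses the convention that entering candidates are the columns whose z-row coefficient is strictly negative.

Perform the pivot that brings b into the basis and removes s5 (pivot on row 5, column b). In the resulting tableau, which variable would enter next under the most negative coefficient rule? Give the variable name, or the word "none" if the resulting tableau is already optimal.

a

Pivot element 13/3. New z-row = old z-row − (-28/3)·(row 5/(13/3)).
Updated z-row coefficients: a: -13, b: 0, c: 59/13, d: 0, s1: 0, s2: 0, s3: 0, s4: -10/13, s5: 28/13.
The most negative is -13 in column a, so a would enter next.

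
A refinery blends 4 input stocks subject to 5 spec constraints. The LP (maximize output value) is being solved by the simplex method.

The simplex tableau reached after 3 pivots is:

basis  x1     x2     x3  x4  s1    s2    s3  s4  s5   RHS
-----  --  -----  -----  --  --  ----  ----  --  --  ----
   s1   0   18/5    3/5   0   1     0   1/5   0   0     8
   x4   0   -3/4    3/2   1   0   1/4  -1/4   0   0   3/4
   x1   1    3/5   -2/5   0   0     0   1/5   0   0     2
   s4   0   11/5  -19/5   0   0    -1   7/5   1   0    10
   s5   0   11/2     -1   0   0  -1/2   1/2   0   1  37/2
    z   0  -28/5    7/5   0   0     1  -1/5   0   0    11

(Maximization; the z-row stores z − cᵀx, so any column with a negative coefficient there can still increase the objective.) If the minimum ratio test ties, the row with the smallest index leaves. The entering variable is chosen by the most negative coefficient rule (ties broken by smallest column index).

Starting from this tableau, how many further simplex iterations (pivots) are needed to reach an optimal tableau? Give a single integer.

1

pivot: x2 in, s1 out → z = 211/9
No improving column remains; optimal.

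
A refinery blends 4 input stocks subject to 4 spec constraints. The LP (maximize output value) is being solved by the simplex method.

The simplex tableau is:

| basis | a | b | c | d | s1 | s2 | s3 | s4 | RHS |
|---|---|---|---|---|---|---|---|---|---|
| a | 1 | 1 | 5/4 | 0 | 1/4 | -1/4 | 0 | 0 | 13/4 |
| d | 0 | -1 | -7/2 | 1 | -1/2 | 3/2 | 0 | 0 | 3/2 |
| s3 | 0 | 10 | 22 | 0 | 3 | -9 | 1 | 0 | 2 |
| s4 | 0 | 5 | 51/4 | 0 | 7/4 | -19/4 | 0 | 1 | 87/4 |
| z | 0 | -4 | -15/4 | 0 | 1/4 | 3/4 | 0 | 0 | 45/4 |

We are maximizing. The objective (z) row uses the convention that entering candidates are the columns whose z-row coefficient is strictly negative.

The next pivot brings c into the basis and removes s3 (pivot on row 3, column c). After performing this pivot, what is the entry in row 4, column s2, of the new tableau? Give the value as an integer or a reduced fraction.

41/88

Pivot element is row 3, column c: 22.
Normalize row 3: new (row 3, s2) = (-9)/22 = -9/22.
row 4 ← row 4 − (51/4)·(new row 3): -19/4 − (51/4)·(-9/22) = 41/88.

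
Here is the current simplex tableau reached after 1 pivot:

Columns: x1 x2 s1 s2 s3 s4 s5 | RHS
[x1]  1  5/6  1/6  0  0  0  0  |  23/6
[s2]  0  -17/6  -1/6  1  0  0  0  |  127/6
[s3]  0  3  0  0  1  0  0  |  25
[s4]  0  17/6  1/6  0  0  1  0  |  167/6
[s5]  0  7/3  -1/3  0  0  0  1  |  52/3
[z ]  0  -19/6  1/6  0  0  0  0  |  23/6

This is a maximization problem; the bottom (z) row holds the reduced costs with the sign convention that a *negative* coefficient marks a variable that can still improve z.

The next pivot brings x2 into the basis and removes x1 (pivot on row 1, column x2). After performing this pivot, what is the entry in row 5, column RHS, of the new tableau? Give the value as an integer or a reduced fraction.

33/5

Pivot element is row 1, column x2: 5/6.
Normalize row 1: new (row 1, RHS) = (23/6)/(5/6) = 23/5.
row 5 ← row 5 − (7/3)·(new row 1): 52/3 − (7/3)·(23/5) = 33/5.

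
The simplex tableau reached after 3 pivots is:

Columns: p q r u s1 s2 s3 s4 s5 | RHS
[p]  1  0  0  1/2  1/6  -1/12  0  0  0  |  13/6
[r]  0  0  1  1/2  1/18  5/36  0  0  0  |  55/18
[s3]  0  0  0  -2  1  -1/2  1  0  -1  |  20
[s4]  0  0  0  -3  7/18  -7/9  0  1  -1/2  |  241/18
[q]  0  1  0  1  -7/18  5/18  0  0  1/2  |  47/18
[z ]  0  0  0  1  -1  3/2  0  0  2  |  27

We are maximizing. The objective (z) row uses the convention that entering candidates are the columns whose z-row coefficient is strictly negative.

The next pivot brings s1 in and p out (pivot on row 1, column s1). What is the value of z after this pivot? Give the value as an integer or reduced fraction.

40

Minimum ratio for s1: (13/6)/(1/6) = 13.
z changes by −(z-row coeff of s1)·ratio = −(-1)·13 = 13.
New z = 27 + 13 = 40.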